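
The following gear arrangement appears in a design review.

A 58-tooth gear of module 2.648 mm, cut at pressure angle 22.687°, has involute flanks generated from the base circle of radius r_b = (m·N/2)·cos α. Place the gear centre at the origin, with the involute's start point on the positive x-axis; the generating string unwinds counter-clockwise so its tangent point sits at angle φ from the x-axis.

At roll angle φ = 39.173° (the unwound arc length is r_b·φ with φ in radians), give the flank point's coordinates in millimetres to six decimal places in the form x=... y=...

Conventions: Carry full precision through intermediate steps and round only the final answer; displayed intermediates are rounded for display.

x=85.524036 y=7.200698

recognized (one wheel, involute flank): single-mesh tooth geometry, m = 2.648, N = 58
pitch radius r_p = m·N/2 = 2.648·58/2 = 76.792000
base radius r_b = r_p·cos α = 76.792000·cos 22.687° = 70.850267
roll angle φ = 39.173° = 0.68369783 rad
x = r_b·(cos φ + φ·sin φ) = 85.524036
y = r_b·(sin φ − φ·cos φ) = 7.200698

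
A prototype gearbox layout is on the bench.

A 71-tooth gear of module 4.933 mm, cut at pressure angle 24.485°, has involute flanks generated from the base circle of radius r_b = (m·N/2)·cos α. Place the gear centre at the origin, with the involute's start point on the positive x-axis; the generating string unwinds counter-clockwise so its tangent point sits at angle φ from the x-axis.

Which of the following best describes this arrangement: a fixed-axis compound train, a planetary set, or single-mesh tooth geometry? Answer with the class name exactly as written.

class = single-mesh tooth geometry [base-circle involute, m = 4.933, 71T]
classification: single-mesh tooth geometry

single-mesh tooth geometry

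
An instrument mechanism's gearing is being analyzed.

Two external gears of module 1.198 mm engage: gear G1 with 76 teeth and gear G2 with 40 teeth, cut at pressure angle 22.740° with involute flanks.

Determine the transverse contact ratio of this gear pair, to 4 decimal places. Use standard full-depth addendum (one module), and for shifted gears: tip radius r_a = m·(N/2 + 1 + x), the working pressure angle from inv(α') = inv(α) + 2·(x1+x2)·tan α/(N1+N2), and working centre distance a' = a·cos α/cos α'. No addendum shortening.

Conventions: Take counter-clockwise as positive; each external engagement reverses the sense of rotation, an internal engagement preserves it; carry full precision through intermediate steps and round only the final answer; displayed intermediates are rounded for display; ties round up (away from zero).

1.6321

recognized (one external pair, fixed centres): single-mesh tooth geometry, m = 1.198, N1 = 76, N2 = 40
base radii: r_b1 = 41.985349, r_b2 = 22.097552
tip radii: r_a1 = 46.722000, r_a2 = 25.158000
no profile shift: α' = α, a' = a
action lengths: √(r_a1²−r_b1²) = 20.498189, √(r_a2²−r_b2²) = 12.025937
base pitch p_b = π·m·cos α = 3.471075
CR = (20.498189 + 12.025937 − 69.484000·sin 22.74000°)/3.471075 = 1.632084
contact ratio ≈ 1.6321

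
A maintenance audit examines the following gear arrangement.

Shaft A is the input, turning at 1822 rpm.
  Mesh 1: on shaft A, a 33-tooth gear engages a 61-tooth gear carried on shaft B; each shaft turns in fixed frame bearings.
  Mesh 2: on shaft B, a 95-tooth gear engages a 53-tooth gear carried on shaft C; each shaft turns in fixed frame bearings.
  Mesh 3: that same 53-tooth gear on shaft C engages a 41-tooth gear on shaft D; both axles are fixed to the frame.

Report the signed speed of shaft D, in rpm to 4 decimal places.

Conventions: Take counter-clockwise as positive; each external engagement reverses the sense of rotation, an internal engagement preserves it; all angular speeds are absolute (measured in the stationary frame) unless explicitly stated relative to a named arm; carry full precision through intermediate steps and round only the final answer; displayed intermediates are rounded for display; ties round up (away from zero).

3-mesh fixed-axis compound train (all bearings frame-fixed)
mesh 1 [33T→61T]: ω = 1822.0000×33/61 = 985.6721 rpm, sense flips to −
mesh 2 [95T→53T]: ω = 985.6721×95/53 = 1766.7708 rpm, sense flips to +
mesh 3 [53T→41T]: ω = 1766.7708×53/41 = 2283.8745 rpm, sense flips to −
signed output speed = -2283.8745 rpm

-2283.8745 rpm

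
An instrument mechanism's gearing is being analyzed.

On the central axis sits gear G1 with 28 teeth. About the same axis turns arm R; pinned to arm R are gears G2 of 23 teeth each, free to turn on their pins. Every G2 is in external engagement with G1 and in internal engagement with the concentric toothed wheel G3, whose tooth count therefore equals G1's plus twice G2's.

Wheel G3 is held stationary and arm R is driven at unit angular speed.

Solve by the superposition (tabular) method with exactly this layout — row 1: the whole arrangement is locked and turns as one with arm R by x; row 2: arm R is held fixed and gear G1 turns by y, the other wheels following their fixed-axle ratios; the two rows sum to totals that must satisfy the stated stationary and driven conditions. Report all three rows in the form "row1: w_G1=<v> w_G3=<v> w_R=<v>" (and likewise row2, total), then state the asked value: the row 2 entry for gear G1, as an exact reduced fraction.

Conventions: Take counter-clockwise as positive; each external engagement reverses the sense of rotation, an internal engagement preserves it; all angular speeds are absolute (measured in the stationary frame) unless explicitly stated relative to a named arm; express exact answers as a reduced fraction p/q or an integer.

topology: planetary set — G1 28T / G2 23T / G3 74T, arm = carrier (Willis)
row 1 — lock + rotate with arm: ω_sun = ω_ring = ω_arm = x
superposition row 2 [arm held]: sun y, ring −(28/74)·y, arm 0
boundary: total ω_ring = x − (28/74)·y = 0 and total ω_arm = x = 1  ⇒  y = 37/14, x = 1
row 2 ring = −(28/74)·37/14 = -1
totals (row 1 + row 2): sun 1 + 37/14 = 51/14, ring 1 + (-1) = 0, arm 1 + 0 = 1
asked cell (row2, sun) = 37/14

row1: w_G1=1 w_G3=1 w_R=1
row2: w_G1=37/14 w_G3=-1 w_R=0
total: w_G1=51/14 w_G3=0 w_R=1
asked value: 37/14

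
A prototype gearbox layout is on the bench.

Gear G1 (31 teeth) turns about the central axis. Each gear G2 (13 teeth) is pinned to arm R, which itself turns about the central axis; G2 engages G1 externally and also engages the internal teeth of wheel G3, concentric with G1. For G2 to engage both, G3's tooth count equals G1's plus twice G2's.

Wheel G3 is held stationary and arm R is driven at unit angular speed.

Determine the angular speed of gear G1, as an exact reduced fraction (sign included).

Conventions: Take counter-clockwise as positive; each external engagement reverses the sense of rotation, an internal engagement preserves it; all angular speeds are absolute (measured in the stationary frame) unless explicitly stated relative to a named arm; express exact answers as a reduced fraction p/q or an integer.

88/31

planetary set (31T centre, 13T on arm, 57T internal) — Willis relation
ring teeth: 31 + 2·13 = 57
31(ω_sun−ω_arm) = −57(ω_ring−ω_arm),  ω_ring = 0, ω_arm = 1
ω_sun = 1 − (57/31)(0−1) = 88/31
exact speed ratio = 88/31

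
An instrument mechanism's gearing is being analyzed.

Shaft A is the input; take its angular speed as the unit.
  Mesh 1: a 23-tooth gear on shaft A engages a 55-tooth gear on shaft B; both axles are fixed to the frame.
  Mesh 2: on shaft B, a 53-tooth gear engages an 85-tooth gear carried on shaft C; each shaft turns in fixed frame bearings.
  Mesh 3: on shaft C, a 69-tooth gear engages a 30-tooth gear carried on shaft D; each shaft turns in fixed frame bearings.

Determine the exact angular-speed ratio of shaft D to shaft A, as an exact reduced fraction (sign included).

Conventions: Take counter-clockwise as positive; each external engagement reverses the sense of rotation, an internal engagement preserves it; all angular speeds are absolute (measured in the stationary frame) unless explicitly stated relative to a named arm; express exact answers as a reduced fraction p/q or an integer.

-28037/46750

class = fixed-axis compound train [3 meshes; 3 ratios multiply, 3 sense flips]
mesh 1 [23T→55T]: running ratio 23/55, sense −
mesh 2 [53T→85T]: running ratio 1219/4675, sense +
mesh 3 [69T→30T]: running ratio 28037/46750, sense −
ω_out/ω_in = -28037/46750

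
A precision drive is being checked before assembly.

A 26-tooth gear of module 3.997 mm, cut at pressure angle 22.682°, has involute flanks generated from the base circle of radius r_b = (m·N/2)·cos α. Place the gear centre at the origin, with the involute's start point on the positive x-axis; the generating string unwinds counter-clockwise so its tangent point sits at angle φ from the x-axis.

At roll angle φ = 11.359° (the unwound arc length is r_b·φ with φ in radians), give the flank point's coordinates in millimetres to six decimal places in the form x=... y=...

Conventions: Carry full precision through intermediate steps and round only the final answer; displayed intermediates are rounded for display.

topology: single-mesh involute geometry — m = 3.997, N = 26
pitch radius r_p = m·N/2 = 3.997·26/2 = 51.961000
base radius r_b = r_p·cos α = 51.961000·cos 22.682° = 47.942299
roll angle φ = 11.359° = 0.19825195 rad
x = r_b·(cos φ + φ·sin φ) = 48.875220
y = r_b·(sin φ − φ·cos φ) = 0.124034

x=48.875220 y=0.124034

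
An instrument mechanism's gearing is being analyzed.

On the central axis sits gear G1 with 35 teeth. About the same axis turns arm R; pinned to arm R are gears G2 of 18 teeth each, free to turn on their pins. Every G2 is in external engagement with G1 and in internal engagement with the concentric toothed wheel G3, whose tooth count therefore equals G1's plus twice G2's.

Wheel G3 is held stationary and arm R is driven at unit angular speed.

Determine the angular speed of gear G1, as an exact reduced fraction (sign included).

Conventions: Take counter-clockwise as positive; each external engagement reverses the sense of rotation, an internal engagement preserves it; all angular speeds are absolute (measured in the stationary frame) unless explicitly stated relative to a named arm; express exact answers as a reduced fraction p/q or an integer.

class = planetary set [G3 = 35+2·18 = 71; Willis about the carrier]
ring teeth: 35 + 2·18 = 71
35(ω_sun−ω_arm) = −71(ω_ring−ω_arm),  ω_ring = 0, ω_arm = 1
ω_sun = 1 − (71/35)(0−1) = 106/35
exact speed ratio = 106/35

106/35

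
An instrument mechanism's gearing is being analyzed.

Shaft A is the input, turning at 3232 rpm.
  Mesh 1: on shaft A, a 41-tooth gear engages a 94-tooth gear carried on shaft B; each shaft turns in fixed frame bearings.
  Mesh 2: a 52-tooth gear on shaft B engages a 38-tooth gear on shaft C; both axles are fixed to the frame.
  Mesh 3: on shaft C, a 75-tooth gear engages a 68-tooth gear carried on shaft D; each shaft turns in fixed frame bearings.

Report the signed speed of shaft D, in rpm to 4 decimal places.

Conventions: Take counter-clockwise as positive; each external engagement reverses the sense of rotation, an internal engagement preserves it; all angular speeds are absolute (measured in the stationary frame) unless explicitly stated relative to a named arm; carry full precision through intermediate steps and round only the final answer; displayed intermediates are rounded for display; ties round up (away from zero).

recognized (4 fixed axles, 3 meshes): fixed-axis compound train
mesh 1 [41T→94T]: ω = 3232.0000×41/94 = 1409.7021 rpm, sense flips to −
mesh 2 [52T→38T]: ω = 1409.7021×52/38 = 1929.0661 rpm, sense flips to +
mesh 3 [75T→68T]: ω = 1929.0661×75/68 = 2127.6464 rpm, sense flips to −
signed output speed = -2127.6464 rpm

-2127.6464 rpm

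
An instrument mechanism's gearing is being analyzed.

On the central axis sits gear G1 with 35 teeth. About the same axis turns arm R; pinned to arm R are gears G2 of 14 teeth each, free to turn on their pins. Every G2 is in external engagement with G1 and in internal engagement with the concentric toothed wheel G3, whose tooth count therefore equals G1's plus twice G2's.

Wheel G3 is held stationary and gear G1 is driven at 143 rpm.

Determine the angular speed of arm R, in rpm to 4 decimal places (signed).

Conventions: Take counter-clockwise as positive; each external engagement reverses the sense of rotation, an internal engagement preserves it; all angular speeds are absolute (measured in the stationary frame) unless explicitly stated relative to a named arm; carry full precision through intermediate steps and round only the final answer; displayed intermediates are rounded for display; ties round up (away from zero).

+51.0714 rpm

recognized (axles ride arm R): planetary set, 35/14/63 teeth
normalise by the input: solve with ω_sun = 1, then scale by 143 rpm
ring teeth: 35 + 2·14 = 63
35(ω_sun−ω_arm) = −63(ω_ring−ω_arm),  ω_ring = 0, ω_sun = 1
35(1−ω_arm) = −63(0−ω_arm)  ⇒  98·ω_arm = 35  ⇒  ω_arm = 5/14
scale: ω_arm = 5/14 × 143 rpm = +51.0714 rpm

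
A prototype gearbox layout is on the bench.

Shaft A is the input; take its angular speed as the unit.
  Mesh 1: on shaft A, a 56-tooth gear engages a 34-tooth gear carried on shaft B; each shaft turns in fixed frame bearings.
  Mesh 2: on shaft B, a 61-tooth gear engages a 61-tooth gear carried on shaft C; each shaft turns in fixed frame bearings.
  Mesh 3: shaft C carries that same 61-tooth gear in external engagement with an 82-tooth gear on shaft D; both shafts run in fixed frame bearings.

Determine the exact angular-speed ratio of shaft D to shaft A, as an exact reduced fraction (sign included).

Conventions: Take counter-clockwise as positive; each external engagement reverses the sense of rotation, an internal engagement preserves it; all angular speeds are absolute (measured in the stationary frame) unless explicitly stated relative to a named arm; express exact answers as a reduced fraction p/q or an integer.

-854/697

class = fixed-axis compound train [3 meshes; 3 ratios multiply, 3 sense flips]
mesh 1 [56T→34T]: running ratio 28/17, sense −
mesh 2 [61T→61T]: running ratio 28/17, sense +
mesh 3 [61T→82T]: running ratio 854/697, sense −
ω_out/ω_in = -854/697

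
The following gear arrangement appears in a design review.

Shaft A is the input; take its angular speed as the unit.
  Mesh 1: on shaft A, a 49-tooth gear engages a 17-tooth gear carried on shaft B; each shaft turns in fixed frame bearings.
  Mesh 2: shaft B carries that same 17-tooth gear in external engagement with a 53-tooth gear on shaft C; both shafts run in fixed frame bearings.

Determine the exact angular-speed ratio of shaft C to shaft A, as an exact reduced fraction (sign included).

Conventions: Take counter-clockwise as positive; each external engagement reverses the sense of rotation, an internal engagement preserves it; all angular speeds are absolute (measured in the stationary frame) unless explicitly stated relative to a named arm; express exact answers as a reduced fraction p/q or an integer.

class = fixed-axis compound train [2 meshes; 2 ratios multiply, 2 sense flips]
mesh 1 [49T→17T]: running ratio 49/17, sense −
mesh 2 [17T→53T]: running ratio 49/53, sense +
ω_out/ω_in = 49/53

49/53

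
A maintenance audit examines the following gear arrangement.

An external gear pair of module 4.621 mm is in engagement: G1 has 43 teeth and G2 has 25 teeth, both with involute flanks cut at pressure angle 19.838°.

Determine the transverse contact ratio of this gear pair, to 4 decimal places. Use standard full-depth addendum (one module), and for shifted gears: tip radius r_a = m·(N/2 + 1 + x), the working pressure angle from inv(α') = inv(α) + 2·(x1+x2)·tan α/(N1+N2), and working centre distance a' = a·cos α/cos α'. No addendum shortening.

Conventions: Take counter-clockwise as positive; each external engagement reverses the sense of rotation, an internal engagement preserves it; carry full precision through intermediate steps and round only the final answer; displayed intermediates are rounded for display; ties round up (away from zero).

1.6769

single-mesh involute tooth geometry (43T engaging 25T at module 4.621)
base radii: r_b1 = 93.455575, r_b2 = 54.334637
tip radii: r_a1 = 103.972500, r_a2 = 62.383500
no profile shift: α' = α, a' = a
action lengths: √(r_a1²−r_b1²) = 45.566833, √(r_a2²−r_b2²) = 30.650422
base pitch p_b = π·m·cos α = 13.655784
CR = (45.566833 + 30.650422 − 157.114000·sin 19.83800°)/13.655784 = 1.676854
contact ratio ≈ 1.6769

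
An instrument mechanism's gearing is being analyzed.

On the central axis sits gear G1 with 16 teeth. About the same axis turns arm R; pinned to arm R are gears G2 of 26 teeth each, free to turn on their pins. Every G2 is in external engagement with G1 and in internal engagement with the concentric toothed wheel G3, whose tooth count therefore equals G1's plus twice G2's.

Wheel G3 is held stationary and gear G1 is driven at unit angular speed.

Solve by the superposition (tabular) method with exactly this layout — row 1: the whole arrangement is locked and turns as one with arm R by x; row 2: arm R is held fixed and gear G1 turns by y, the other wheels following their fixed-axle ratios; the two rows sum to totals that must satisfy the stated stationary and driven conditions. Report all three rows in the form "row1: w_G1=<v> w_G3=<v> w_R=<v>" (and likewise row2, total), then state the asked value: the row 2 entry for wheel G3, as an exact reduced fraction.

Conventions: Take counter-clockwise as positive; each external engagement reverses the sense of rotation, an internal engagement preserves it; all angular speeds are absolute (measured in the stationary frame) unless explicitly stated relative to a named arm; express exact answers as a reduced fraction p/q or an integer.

row1: w_G1=4/21 w_G3=4/21 w_R=4/21
row2: w_G1=17/21 w_G3=-4/21 w_R=0
total: w_G1=1 w_G3=0 w_R=4/21
asked value: -4/21

recognized (axles ride arm R): planetary set, 16/26/68 teeth
row 1: whole set turns with the arm by x
superposition row 2 [arm held]: sun y, ring −(16/68)·y, arm 0
boundary: total ω_ring = x − (16/68)·y = 0 and total ω_sun = x + y = 1  ⇒  y = 17/21, x = 4/21
row 2 ring = −(16/68)·17/21 = -4/21
totals (row 1 + row 2): sun 4/21 + 17/21 = 1, ring 4/21 + (-4/21) = 0, arm 4/21 + 0 = 4/21
asked cell (row2, ring) = -4/21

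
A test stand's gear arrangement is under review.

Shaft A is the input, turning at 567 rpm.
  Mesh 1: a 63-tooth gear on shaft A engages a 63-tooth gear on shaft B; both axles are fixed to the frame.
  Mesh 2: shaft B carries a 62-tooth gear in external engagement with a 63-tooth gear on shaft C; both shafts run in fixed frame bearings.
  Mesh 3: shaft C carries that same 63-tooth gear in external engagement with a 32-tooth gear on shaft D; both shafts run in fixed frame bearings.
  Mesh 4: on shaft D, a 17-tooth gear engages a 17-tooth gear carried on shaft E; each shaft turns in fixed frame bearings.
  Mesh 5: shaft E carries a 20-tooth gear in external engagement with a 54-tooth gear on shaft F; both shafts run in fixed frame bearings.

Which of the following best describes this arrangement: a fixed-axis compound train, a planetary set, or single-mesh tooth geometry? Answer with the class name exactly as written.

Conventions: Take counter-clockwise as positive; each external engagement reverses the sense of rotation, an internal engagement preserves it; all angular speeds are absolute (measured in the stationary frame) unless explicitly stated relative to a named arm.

fixed-axis compound train

topology: fixed-axis compound train — 5 meshes, A→F
classification: fixed-axis compound train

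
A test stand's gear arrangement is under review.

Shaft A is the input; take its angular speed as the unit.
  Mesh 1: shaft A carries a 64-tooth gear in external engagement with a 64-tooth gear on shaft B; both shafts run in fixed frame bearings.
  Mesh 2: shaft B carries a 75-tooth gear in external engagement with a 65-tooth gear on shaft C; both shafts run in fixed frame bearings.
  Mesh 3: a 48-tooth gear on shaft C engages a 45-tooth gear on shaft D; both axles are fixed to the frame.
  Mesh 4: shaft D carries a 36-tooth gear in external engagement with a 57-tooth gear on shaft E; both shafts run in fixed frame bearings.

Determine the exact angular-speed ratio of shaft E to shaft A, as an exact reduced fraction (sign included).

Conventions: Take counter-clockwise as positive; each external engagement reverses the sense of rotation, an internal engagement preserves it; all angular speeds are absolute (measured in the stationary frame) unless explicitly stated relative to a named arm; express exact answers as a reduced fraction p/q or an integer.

class = fixed-axis compound train [4 meshes; 4 ratios multiply, 4 sense flips]
mesh 1 [64T→64T]: running ratio 1, sense −
mesh 2 [75T→65T]: running ratio 15/13, sense +
mesh 3 [48T→45T]: running ratio 16/13, sense −
mesh 4 [36T→57T]: running ratio 192/247, sense +
ω_out/ω_in = 192/247

192/247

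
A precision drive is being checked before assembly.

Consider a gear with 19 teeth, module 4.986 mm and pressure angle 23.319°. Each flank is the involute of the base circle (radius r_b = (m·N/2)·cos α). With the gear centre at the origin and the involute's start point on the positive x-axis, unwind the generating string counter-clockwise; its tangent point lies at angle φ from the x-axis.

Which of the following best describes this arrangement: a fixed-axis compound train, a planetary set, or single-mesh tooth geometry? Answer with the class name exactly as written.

single-mesh involute tooth geometry (19T wheel at module 4.986)
classification: single-mesh tooth geometry

single-mesh tooth geometry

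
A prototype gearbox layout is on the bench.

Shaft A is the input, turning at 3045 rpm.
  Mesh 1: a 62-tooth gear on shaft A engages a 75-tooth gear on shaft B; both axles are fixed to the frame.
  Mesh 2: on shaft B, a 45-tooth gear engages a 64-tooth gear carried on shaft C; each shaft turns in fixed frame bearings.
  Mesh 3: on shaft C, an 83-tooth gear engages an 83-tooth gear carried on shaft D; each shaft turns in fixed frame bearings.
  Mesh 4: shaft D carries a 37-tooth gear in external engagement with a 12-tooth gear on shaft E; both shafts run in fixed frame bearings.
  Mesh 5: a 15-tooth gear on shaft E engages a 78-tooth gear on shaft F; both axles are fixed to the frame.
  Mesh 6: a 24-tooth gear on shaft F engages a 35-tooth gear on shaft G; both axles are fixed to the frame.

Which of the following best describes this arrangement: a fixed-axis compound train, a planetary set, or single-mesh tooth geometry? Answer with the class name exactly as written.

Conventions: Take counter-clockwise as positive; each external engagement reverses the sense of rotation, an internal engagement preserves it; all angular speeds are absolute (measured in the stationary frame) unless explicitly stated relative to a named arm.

fixed-axis compound train

topology: fixed-axis compound train — 6 meshes, A→G
classification: fixed-axis compound train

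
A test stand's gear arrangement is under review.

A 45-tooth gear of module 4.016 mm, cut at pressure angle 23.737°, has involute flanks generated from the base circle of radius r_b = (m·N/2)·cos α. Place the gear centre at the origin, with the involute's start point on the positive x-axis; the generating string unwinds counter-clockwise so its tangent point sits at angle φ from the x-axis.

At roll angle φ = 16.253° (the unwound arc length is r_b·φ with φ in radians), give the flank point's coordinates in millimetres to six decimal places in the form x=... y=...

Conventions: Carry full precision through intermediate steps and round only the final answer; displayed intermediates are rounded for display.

recognized (one wheel, involute flank): single-mesh tooth geometry, m = 4.016, N = 45
pitch radius r_p = m·N/2 = 4.016·45/2 = 90.360000
base radius r_b = r_p·cos α = 90.360000·cos 23.737° = 82.715800
roll angle φ = 16.253° = 0.28366836 rad
x = r_b·(cos φ + φ·sin φ) = 85.977127
y = r_b·(sin φ − φ·cos φ) = 0.624311

x=85.977127 y=0.624311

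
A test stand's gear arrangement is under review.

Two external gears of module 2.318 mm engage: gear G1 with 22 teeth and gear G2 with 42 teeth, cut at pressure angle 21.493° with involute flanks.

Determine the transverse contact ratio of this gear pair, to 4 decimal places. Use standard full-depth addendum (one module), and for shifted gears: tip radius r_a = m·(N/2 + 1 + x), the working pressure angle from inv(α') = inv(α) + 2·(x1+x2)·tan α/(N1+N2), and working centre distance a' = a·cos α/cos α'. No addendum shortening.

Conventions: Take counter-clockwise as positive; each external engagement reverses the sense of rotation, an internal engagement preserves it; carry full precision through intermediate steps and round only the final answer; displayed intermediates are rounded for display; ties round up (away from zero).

1.5906

single-mesh involute tooth geometry (22T engaging 42T at module 2.318)
base radii: r_b1 = 23.724929, r_b2 = 45.293046
tip radii: r_a1 = 27.816000, r_a2 = 50.996000
no profile shift: α' = α, a' = a
action lengths: √(r_a1²−r_b1²) = 14.520937, √(r_a2²−r_b2²) = 23.433566
base pitch p_b = π·m·cos α = 6.775824
CR = (14.520937 + 23.433566 − 74.176000·sin 21.49300°)/6.775824 = 1.590558
contact ratio ≈ 1.5906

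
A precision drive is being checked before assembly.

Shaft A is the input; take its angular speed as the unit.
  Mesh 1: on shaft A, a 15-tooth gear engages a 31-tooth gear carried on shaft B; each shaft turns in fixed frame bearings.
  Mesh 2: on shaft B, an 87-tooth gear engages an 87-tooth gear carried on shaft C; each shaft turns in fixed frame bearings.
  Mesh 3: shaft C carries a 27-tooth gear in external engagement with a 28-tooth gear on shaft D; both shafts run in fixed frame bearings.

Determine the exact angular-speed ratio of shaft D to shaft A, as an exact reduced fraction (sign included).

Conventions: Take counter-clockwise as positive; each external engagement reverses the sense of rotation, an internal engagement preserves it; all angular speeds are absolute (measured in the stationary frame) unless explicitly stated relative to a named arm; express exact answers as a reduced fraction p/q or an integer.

class = fixed-axis compound train [3 meshes; 3 ratios multiply, 3 sense flips]
mesh 1 [15T→31T]: running ratio 15/31, sense −
mesh 2 [87T→87T]: running ratio 15/31, sense +
mesh 3 [27T→28T]: running ratio 405/868, sense −
ω_out/ω_in = -405/868

-405/868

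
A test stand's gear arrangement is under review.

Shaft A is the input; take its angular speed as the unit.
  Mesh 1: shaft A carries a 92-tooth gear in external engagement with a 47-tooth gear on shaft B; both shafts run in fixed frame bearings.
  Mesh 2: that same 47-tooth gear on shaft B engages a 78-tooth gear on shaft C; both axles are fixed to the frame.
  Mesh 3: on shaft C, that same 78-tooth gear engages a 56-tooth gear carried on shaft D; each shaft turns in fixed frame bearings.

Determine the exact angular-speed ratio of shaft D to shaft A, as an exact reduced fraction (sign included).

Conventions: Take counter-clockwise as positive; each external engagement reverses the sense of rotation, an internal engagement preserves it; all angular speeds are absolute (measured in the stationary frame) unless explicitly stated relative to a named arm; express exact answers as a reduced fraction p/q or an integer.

-23/14

class = fixed-axis compound train [3 meshes; 3 ratios multiply, 3 sense flips]
mesh 1 [92T→47T]: running ratio 92/47, sense −
mesh 2 [47T→78T]: running ratio 46/39, sense +
mesh 3 [78T→56T]: running ratio 23/14, sense −
ω_out/ω_in = -23/14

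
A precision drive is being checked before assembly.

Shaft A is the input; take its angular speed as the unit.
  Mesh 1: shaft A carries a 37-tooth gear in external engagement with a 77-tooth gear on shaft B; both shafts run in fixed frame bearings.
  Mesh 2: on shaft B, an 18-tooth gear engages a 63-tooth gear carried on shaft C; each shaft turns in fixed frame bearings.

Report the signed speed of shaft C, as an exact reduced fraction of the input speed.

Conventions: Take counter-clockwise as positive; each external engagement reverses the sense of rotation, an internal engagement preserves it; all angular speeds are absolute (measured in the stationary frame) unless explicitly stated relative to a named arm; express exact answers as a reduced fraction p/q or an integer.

74/539

2-mesh fixed-axis compound train (all bearings frame-fixed)
mesh 1 [37T→77T]: |ω|/ω_in = 1×37/77 = 37/77, sense flips to −
mesh 2 [18T→63T]: |ω|/ω_in = (37/77)×18/63 = 74/539, sense flips to +
signed output speed (× input speed) = 74/539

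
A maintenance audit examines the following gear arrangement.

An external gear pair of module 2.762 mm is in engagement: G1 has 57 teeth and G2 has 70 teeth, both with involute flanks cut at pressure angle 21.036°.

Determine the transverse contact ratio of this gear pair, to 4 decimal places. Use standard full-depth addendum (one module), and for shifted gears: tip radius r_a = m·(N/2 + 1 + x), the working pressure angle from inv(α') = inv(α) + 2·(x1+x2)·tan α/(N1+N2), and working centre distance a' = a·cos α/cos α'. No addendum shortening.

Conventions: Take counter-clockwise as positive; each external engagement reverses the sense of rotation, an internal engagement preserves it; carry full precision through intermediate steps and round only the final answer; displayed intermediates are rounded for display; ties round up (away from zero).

1.7350

recognized (one external pair, fixed centres): single-mesh tooth geometry, m = 2.762, N1 = 57, N2 = 70
base radii: r_b1 = 73.470911, r_b2 = 90.227435
tip radii: r_a1 = 81.479000, r_a2 = 99.432000
no profile shift: α' = α, a' = a
action lengths: √(r_a1²−r_b1²) = 35.225738, √(r_a2²−r_b2²) = 41.781965
base pitch p_b = π·m·cos α = 8.098796
CR = (35.225738 + 41.781965 − 175.387000·sin 21.03600°)/8.098796 = 1.735043
contact ratio ≈ 1.7350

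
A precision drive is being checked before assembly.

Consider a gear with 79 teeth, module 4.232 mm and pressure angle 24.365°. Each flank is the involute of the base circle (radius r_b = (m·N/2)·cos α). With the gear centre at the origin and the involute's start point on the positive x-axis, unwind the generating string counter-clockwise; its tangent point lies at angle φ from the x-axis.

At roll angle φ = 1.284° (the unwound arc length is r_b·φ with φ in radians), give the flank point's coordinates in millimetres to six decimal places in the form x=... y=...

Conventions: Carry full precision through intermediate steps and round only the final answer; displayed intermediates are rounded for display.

single-mesh involute tooth geometry (79T wheel at module 4.232)
pitch radius r_p = m·N/2 = 4.232·79/2 = 167.164000
base radius r_b = r_p·cos α = 167.164000·cos 24.365° = 152.275679
roll angle φ = 1.284° = 0.02241003 rad
x = r_b·(cos φ + φ·sin φ) = 152.313911
y = r_b·(sin φ − φ·cos φ) = 0.000571

x=152.313911 y=0.000571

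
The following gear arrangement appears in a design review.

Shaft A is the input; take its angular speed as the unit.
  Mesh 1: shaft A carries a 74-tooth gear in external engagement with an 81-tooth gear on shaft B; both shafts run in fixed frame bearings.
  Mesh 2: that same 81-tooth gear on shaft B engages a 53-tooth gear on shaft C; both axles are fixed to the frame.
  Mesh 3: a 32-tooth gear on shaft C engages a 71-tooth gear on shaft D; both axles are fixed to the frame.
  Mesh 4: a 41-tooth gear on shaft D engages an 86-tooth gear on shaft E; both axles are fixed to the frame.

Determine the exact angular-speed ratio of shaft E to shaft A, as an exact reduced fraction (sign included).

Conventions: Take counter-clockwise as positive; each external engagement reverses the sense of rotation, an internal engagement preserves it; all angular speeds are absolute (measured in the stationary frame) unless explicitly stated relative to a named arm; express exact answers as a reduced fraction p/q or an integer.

48544/161809

class = fixed-axis compound train [4 meshes; 4 ratios multiply, 4 sense flips]
mesh 1 [74T→81T]: running ratio 74/81, sense −
mesh 2 [81T→53T]: running ratio 74/53, sense +
mesh 3 [32T→71T]: running ratio 2368/3763, sense −
mesh 4 [41T→86T]: running ratio 48544/161809, sense +
ω_out/ω_in = 48544/161809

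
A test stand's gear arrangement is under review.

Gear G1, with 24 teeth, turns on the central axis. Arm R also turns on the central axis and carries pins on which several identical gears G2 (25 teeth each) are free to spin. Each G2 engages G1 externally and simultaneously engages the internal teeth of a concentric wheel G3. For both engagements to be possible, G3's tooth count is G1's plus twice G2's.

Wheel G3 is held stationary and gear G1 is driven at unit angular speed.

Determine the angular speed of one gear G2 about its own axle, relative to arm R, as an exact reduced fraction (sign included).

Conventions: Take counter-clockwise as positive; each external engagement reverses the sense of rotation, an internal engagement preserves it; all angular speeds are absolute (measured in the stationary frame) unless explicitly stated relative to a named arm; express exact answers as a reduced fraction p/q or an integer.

-888/1225

class = planetary set [G3 = 24+2·25 = 74; Willis about the carrier]
ring teeth: 24 + 2·25 = 74
24(ω_sun−ω_arm) = −74(ω_ring−ω_arm),  ω_ring = 0, ω_sun = 1
24(1−ω_arm) = −74(0−ω_arm)  ⇒  98·ω_arm = 24  ⇒  ω_arm = 12/49
sun–planet mesh: 24·(1−12/49) = −25·(ω_p−ω_arm)  ⇒  ω_p−ω_arm = -888/1225
exact speed ratio = -888/1225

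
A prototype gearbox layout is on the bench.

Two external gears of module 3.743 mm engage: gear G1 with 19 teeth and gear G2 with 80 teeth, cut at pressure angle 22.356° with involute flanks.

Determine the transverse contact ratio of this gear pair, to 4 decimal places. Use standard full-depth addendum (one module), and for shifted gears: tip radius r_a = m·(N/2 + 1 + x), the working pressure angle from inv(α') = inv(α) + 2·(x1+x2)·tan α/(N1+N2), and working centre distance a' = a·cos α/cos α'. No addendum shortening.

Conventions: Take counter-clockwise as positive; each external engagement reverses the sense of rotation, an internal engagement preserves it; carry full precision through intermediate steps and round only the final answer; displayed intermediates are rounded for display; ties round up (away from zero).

single-mesh involute tooth geometry (19T engaging 80T at module 3.743)
base radii: r_b1 = 32.885866, r_b2 = 138.466806
tip radii: r_a1 = 39.301500, r_a2 = 153.463000
no profile shift: α' = α, a' = a
action lengths: √(r_a1²−r_b1²) = 21.520402, √(r_a2²−r_b2²) = 66.165218
base pitch p_b = π·m·cos α = 10.875157
CR = (21.520402 + 66.165218 − 185.278500·sin 22.35600°)/10.875157 = 1.582785
contact ratio ≈ 1.5828

1.5828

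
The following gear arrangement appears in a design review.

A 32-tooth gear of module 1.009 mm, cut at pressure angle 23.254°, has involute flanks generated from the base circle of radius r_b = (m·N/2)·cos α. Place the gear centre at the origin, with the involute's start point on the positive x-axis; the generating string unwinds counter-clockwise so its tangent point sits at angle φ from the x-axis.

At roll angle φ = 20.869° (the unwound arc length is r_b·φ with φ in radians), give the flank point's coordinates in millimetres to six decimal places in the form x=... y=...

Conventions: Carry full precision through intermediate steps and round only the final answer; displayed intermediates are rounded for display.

recognized (one wheel, involute flank): single-mesh tooth geometry, m = 1.009, N = 32
pitch radius r_p = m·N/2 = 1.009·32/2 = 16.144000
base radius r_b = r_p·cos α = 16.144000·cos 23.254° = 14.832520
roll angle φ = 20.869° = 0.36423276 rad
x = r_b·(cos φ + φ·sin φ) = 15.784010
y = r_b·(sin φ − φ·cos φ) = 0.235754

x=15.784010 y=0.235754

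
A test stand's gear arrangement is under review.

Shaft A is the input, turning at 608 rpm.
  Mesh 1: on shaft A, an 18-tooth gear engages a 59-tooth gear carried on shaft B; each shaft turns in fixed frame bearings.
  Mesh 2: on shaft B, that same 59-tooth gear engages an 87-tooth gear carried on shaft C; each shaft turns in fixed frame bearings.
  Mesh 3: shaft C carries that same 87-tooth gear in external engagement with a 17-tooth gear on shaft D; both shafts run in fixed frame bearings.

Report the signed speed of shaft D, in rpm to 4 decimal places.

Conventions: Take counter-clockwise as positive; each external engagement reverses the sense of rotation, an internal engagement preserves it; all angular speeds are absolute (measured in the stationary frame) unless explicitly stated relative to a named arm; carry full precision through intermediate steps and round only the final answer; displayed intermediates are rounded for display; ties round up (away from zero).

recognized (4 fixed axles, 3 meshes): fixed-axis compound train
mesh 1 [18T→59T]: ω = 608.0000×18/59 = 185.4915 rpm, sense flips to −
mesh 2 [59T→87T]: ω = 185.4915×59/87 = 125.7931 rpm, sense flips to +
mesh 3 [87T→17T]: ω = 125.7931×87/17 = 643.7647 rpm, sense flips to −
signed output speed = -643.7647 rpm

-643.7647 rpm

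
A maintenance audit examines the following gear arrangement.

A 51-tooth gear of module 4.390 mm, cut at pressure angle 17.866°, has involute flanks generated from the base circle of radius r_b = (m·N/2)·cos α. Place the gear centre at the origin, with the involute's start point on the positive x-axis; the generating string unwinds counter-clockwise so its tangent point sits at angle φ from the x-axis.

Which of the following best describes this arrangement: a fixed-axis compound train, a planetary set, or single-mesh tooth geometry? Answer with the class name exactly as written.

single-mesh involute tooth geometry (51T wheel at module 4.390)
classification: single-mesh tooth geometry

single-mesh tooth geometry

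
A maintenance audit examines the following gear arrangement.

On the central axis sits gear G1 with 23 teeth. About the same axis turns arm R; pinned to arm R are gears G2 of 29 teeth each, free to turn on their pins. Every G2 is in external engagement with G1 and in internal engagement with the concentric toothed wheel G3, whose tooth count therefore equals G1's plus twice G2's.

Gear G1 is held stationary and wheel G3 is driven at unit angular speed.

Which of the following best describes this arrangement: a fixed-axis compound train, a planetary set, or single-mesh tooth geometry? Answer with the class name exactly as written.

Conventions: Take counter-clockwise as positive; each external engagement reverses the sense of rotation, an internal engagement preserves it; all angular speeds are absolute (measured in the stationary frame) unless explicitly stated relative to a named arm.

planetary set

recognized (axles ride arm R): planetary set, 23/29/81 teeth
classification: planetary set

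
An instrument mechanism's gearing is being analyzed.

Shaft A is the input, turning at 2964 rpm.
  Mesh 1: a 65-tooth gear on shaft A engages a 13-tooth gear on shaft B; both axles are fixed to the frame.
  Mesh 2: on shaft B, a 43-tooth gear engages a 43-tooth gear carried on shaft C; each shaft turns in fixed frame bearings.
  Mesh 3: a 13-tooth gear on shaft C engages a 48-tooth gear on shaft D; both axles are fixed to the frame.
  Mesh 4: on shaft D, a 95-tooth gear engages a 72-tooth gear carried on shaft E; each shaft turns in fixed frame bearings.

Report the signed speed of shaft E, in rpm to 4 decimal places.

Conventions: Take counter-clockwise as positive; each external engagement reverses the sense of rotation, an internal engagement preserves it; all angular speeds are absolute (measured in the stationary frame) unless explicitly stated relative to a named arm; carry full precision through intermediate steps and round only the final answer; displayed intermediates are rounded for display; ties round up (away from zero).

+5295.9201 rpm

topology: fixed-axis compound train — 4 meshes, A→E
mesh 1 [65T→13T]: ω = 2964.0000×65/13 = 14820.0000 rpm, sense flips to −
mesh 2 [43T→43T]: ω = 14820.0000×43/43 = 14820.0000 rpm, sense flips to +
mesh 3 [13T→48T]: ω = 14820.0000×13/48 = 4013.7500 rpm, sense flips to −
mesh 4 [95T→72T]: ω = 4013.7500×95/72 = 5295.9201 rpm, sense flips to +
signed output speed = +5295.9201 rpm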